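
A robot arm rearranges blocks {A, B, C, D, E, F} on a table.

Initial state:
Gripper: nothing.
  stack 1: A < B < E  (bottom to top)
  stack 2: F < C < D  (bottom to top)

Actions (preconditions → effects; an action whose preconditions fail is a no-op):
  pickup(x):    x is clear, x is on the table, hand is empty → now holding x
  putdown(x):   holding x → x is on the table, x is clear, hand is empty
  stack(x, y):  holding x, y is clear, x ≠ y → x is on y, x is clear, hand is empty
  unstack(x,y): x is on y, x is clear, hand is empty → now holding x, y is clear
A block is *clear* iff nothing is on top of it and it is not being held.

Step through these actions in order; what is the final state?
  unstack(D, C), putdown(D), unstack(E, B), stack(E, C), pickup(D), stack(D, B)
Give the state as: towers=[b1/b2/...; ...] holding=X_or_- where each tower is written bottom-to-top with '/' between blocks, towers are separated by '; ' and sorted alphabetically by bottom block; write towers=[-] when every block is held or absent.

towers=[A/B/D; F/C/E] holding=-

step 1 (unstack(D, C)): towers=[A/B/E; F/C] holding=D
step 2 (putdown(D)): towers=[A/B/E; D; F/C] holding=-
step 3 (unstack(E, B)): towers=[A/B; D; F/C] holding=E
step 4 (stack(E, C)): towers=[A/B; D; F/C/E] holding=-
step 5 (pickup(D)): towers=[A/B; F/C/E] holding=D
step 6 (stack(D, B)): towers=[A/B/D; F/C/E] holding=-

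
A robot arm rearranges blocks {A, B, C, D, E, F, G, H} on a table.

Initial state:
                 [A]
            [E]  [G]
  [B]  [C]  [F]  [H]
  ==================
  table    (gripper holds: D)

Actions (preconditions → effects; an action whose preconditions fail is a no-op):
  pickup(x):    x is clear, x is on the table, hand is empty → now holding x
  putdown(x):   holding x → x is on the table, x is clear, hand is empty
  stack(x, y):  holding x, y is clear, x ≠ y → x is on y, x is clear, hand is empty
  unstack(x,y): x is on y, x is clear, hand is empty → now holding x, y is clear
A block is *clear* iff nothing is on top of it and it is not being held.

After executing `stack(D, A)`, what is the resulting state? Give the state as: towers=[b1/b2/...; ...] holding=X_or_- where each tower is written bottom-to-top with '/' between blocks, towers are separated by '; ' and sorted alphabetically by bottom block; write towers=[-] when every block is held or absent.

before: towers=[B; C; F/E; H/G/A] holding=D
pre[stack(D, A)]: holding(D) ok, clear(A) ok, D≠A ok
all met → apply stack(D, A)
after:  towers=[B; C; F/E; H/G/A/D] holding=-

towers=[B; C; F/E; H/G/A/D] holding=-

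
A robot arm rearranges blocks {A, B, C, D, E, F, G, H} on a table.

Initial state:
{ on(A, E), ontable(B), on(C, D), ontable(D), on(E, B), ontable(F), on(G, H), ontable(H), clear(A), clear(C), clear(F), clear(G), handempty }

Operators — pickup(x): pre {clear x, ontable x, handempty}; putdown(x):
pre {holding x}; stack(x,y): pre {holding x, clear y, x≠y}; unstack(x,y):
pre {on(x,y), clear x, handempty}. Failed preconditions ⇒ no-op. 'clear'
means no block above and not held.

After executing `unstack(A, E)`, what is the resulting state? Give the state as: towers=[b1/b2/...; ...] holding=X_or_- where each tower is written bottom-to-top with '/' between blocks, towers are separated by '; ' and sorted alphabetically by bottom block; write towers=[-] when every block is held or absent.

towers=[B/E; D/C; F; H/G] holding=A

before: towers=[B/E/A; D/C; F; H/G] holding=-
pre[unstack(A, E)]: on(A,E) yes, clear(A) yes, handempty yes
all met → apply unstack(A, E)
after:  towers=[B/E; D/C; F; H/G] holding=A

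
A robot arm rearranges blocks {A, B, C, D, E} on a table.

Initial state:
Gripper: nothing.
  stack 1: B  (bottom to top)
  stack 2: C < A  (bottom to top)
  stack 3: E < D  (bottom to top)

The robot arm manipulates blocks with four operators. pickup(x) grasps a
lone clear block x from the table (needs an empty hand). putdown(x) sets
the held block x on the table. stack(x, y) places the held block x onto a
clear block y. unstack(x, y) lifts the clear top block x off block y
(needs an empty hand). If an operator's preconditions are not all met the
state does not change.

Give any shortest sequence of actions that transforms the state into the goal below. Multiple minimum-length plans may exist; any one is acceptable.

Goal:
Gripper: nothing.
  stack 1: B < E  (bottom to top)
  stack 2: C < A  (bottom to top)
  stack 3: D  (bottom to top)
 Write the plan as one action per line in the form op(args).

unstack(D, E)
putdown(D)
pickup(E)
stack(E, B)

step 1 (unstack(D, E)): towers=[B; C/A; E] holding=D
step 2 (putdown(D)): towers=[B; C/A; D; E] holding=-
step 3 (pickup(E)): towers=[B; C/A; D] holding=E
step 4 (stack(E, B)): towers=[B/E; C/A; D] holding=-
goal check: towers=[B/E; C/A; D] holding=- — reached (length 4, optimal by BFS)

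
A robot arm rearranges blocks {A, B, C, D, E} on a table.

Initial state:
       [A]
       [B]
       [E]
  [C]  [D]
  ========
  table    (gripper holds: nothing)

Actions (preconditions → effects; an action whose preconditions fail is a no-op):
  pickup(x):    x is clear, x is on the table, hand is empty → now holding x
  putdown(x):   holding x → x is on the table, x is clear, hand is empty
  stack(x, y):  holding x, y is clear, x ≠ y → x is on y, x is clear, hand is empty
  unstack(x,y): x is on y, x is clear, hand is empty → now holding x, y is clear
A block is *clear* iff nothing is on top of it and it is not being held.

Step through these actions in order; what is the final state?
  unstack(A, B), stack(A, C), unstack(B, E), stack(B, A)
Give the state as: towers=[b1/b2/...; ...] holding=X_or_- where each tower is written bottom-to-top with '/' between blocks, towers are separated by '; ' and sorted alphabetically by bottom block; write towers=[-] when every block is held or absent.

towers=[C/A/B; D/E] holding=-

step 1 (unstack(A, B)): towers=[C; D/E/B] holding=A
step 2 (stack(A, C)): towers=[C/A; D/E/B] holding=-
step 3 (unstack(B, E)): towers=[C/A; D/E] holding=B
step 4 (stack(B, A)): towers=[C/A/B; D/E] holding=-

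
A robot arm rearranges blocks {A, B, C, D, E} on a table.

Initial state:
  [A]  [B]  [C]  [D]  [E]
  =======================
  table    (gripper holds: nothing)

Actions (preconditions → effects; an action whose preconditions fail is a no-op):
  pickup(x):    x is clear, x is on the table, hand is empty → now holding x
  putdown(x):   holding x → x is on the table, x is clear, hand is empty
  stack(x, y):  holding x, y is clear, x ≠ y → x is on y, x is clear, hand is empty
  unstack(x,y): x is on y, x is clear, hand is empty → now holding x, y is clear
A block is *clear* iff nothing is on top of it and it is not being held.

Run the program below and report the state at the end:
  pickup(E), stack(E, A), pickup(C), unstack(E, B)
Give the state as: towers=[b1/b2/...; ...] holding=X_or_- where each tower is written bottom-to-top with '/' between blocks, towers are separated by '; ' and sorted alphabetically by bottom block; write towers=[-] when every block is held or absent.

step 1 (pickup(E)): towers=[A; B; C; D] holding=E
step 2 (stack(E, A)): towers=[A/E; B; C; D] holding=-
step 3 (pickup(C)): towers=[A/E; B; D] holding=C
step 4 (unstack(E, B)) [no-op]: towers=[A/E; B; D] holding=C

towers=[A/E; B; D] holding=C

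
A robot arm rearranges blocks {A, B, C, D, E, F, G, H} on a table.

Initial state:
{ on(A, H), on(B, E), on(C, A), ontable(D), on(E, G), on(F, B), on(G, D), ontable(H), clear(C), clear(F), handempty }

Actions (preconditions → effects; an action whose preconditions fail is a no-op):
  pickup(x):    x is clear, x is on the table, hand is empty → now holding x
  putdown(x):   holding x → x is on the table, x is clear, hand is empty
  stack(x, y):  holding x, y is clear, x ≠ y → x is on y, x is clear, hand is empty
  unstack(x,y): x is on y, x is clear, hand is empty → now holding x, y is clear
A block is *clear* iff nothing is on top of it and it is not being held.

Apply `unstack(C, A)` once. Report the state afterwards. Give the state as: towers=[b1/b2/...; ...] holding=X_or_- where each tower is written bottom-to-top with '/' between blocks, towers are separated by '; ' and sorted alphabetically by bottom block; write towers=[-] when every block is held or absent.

towers=[D/G/E/B/F; H/A] holding=C

before: towers=[D/G/E/B/F; H/A/C] holding=-
pre[unstack(C, A)]: on(C,A) yes, clear(C) yes, handempty yes
all met → apply unstack(C, A)
after:  towers=[D/G/E/B/F; H/A] holding=C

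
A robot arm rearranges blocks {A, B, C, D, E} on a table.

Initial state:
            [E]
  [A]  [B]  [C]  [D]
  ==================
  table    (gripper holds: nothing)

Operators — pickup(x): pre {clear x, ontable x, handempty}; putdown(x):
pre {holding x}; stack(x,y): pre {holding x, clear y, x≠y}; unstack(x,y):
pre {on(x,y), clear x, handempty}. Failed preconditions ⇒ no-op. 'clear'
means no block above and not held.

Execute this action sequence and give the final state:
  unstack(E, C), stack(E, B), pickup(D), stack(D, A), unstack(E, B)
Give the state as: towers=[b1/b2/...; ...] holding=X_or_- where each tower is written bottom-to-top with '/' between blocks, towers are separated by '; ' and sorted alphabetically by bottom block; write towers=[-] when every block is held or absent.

towers=[A/D; B; C] holding=E

step 1 (unstack(E, C)): towers=[A; B; C; D] holding=E
step 2 (stack(E, B)): towers=[A; B/E; C; D] holding=-
step 3 (pickup(D)): towers=[A; B/E; C] holding=D
step 4 (stack(D, A)): towers=[A/D; B/E; C] holding=-
step 5 (unstack(E, B)): towers=[A/D; B; C] holding=E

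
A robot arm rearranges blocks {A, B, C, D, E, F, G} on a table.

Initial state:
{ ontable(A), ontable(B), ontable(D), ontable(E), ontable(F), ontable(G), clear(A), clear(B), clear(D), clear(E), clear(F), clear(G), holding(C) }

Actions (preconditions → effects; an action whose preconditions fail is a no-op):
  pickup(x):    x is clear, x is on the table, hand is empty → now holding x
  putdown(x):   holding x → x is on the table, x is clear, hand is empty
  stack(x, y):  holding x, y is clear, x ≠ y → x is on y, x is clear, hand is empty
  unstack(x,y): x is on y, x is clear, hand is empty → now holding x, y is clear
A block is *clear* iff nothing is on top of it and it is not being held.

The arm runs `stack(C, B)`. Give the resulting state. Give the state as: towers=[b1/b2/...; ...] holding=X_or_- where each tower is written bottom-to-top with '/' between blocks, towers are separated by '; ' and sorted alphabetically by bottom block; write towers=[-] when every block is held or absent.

towers=[A; B/C; D; E; F; G] holding=-

before: towers=[A; B; D; E; F; G] holding=C
pre[stack(C, B)]: holding(C) ok, clear(B) ok, C≠B ok
all met → apply stack(C, B)
after:  towers=[A; B/C; D; E; F; G] holding=-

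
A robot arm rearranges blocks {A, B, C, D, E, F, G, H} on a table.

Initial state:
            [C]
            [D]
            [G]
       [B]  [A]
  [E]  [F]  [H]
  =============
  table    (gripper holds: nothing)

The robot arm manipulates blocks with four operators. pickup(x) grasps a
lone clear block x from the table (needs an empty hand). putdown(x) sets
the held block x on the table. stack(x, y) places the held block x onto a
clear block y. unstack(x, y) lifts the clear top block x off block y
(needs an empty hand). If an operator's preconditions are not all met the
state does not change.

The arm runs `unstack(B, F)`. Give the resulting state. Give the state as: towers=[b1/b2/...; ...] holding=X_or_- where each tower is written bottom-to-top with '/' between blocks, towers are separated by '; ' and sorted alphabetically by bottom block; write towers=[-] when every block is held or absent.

towers=[E; F; H/A/G/D/C] holding=B

before: towers=[E; F/B; H/A/G/D/C] holding=-
pre[unstack(B, F)]: on(B,F) ok, clear(B) ok, handempty ok
all met → apply unstack(B, F)
after:  towers=[E; F; H/A/G/D/C] holding=B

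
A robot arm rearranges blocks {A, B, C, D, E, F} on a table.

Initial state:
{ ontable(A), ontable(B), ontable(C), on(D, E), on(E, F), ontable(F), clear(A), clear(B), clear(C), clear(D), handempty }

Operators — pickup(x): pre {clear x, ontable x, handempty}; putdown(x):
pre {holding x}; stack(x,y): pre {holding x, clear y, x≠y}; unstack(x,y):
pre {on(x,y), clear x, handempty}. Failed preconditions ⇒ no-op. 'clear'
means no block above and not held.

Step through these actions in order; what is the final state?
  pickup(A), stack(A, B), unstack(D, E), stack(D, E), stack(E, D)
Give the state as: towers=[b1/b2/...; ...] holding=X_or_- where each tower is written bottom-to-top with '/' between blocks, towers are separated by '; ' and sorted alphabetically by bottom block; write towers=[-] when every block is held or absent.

towers=[B/A; C; F/E/D] holding=-

step 1 (pickup(A)): towers=[B; C; F/E/D] holding=A
step 2 (stack(A, B)): towers=[B/A; C; F/E/D] holding=-
step 3 (unstack(D, E)): towers=[B/A; C; F/E] holding=D
step 4 (stack(D, E)): towers=[B/A; C; F/E/D] holding=-
step 5 (stack(E, D)) [no-op]: towers=[B/A; C; F/E/D] holding=-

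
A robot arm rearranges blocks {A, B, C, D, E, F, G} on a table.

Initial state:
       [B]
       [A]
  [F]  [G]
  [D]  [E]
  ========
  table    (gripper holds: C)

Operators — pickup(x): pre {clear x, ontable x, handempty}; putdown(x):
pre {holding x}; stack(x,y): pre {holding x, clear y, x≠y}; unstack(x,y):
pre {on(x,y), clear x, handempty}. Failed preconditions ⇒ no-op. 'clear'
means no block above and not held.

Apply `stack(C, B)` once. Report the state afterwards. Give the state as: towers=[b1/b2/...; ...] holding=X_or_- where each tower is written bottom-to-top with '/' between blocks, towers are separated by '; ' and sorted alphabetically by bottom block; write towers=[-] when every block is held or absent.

towers=[D/F; E/G/A/B/C] holding=-

before: towers=[D/F; E/G/A/B] holding=C
pre[stack(C, B)]: holding(C) ✓, clear(B) ✓, C≠B ✓
all met → apply stack(C, B)
after:  towers=[D/F; E/G/A/B/C] holding=-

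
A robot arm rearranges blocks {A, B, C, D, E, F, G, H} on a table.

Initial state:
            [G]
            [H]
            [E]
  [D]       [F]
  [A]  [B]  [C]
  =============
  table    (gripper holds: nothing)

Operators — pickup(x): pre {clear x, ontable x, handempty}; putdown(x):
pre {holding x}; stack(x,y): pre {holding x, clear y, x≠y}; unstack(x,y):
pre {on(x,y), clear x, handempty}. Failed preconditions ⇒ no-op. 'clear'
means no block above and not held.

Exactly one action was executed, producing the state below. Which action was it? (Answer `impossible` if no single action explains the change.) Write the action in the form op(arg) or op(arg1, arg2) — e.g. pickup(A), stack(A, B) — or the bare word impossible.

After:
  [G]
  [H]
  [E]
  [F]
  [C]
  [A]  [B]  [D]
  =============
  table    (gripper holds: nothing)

impossible

target: towers=[A/C/F/E/H/G; B; D] holding=-
     unstack(G, H) → towers=[A/D; B; C/F/E/H] holding=G
         pickup(B) → towers=[A/D; C/F/E/H/G] holding=B
     unstack(D, A) → towers=[A; B; C/F/E/H/G] holding=D
none of the 3 applicable actions match → impossible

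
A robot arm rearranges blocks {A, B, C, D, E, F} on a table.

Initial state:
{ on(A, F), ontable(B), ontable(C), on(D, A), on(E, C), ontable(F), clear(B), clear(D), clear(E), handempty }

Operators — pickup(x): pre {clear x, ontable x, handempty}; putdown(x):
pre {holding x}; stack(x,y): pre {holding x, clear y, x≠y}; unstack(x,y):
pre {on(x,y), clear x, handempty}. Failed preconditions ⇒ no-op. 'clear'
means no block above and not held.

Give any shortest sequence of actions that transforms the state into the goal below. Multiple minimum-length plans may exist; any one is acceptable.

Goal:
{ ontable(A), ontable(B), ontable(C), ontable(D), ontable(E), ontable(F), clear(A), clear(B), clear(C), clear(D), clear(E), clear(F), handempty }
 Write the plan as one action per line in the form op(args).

step 1 (unstack(D, A)): towers=[B; C/E; F/A] holding=D
step 2 (putdown(D)): towers=[B; C/E; D; F/A] holding=-
step 3 (unstack(A, F)): towers=[B; C/E; D; F] holding=A
step 4 (putdown(A)): towers=[A; B; C/E; D; F] holding=-
step 5 (unstack(E, C)): towers=[A; B; C; D; F] holding=E
step 6 (putdown(E)): towers=[A; B; C; D; E; F] holding=-
goal check: towers=[A; B; C; D; E; F] holding=- — reached (length 6, optimal by BFS)

unstack(D, A)
putdown(D)
unstack(A, F)
putdown(A)
unstack(E, C)
putdown(E)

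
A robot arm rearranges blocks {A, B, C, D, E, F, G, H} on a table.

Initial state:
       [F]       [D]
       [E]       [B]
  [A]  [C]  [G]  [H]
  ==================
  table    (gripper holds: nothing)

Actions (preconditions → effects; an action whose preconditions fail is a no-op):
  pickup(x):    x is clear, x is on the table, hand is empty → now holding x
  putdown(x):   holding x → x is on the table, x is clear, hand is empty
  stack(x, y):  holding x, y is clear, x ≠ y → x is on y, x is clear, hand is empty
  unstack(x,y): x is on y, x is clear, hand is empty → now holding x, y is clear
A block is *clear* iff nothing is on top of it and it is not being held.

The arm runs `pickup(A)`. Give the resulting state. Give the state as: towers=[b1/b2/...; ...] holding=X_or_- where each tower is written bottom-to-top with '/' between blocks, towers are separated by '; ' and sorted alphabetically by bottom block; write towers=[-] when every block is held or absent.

towers=[C/E/F; G; H/B/D] holding=A

before: towers=[A; C/E/F; G; H/B/D] holding=-
pre[pickup(A)]: clear(A) ✓, ontable(A) ✓, handempty ✓
all met → apply pickup(A)
after:  towers=[C/E/F; G; H/B/D] holding=A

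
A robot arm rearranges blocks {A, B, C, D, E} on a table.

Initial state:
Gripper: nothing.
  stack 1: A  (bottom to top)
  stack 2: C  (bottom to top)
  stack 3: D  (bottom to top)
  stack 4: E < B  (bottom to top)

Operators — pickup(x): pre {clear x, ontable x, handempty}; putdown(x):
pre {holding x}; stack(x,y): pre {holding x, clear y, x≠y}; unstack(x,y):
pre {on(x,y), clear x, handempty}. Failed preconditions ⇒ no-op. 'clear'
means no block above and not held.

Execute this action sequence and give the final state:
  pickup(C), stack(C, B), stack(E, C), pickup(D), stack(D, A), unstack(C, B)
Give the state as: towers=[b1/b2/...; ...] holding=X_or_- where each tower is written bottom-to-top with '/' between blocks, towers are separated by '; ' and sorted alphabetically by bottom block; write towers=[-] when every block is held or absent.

towers=[A/D; E/B] holding=C

step 1 (pickup(C)): towers=[A; D; E/B] holding=C
step 2 (stack(C, B)): towers=[A; D; E/B/C] holding=-
step 3 (stack(E, C)) [no-op]: towers=[A; D; E/B/C] holding=-
step 4 (pickup(D)): towers=[A; E/B/C] holding=D
step 5 (stack(D, A)): towers=[A/D; E/B/C] holding=-
step 6 (unstack(C, B)): towers=[A/D; E/B] holding=C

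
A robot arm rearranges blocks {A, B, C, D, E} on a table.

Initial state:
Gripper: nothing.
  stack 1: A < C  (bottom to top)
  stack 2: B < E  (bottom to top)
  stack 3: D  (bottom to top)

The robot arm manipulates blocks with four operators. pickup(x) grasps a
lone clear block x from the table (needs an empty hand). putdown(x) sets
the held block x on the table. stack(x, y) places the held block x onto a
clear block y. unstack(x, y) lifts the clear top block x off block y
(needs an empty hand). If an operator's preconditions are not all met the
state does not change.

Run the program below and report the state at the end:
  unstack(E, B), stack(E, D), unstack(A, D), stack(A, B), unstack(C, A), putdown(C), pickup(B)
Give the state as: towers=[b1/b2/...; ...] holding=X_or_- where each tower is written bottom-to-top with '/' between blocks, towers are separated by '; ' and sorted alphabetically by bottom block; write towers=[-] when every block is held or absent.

towers=[A; C; D/E] holding=B

step 1 (unstack(E, B)): towers=[A/C; B; D] holding=E
step 2 (stack(E, D)): towers=[A/C; B; D/E] holding=-
step 3 (unstack(A, D)) [no-op]: towers=[A/C; B; D/E] holding=-
step 4 (stack(A, B)) [no-op]: towers=[A/C; B; D/E] holding=-
step 5 (unstack(C, A)): towers=[A; B; D/E] holding=C
step 6 (putdown(C)): towers=[A; B; C; D/E] holding=-
step 7 (pickup(B)): towers=[A; C; D/E] holding=B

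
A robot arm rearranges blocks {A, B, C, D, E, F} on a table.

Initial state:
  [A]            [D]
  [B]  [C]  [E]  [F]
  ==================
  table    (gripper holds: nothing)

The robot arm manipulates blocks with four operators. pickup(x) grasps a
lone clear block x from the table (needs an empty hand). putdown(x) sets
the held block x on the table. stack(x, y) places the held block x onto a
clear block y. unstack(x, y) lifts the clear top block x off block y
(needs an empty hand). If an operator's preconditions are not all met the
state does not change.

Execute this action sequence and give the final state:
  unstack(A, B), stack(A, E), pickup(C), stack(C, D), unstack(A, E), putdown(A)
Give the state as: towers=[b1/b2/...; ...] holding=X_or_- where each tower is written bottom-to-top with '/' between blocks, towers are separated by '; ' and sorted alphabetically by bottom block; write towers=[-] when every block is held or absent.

step 1 (unstack(A, B)): towers=[B; C; E; F/D] holding=A
step 2 (stack(A, E)): towers=[B; C; E/A; F/D] holding=-
step 3 (pickup(C)): towers=[B; E/A; F/D] holding=C
step 4 (stack(C, D)): towers=[B; E/A; F/D/C] holding=-
step 5 (unstack(A, E)): towers=[B; E; F/D/C] holding=A
step 6 (putdown(A)): towers=[A; B; E; F/D/C] holding=-

towers=[A; B; E; F/D/C] holding=-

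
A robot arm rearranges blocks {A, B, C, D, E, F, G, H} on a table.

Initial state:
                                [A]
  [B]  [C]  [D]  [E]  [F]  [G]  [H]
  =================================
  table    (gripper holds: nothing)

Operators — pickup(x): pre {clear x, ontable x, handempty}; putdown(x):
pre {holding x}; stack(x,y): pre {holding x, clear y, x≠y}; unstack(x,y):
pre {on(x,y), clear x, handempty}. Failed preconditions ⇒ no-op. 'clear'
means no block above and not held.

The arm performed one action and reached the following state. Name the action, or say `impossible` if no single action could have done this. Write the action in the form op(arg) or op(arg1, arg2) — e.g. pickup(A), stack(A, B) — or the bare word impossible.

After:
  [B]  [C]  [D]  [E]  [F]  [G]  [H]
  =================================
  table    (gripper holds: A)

unstack(A, H)

target: towers=[B; C; D; E; F; G; H] holding=A
         pickup(G) → towers=[B; C; D; E; F; H/A] holding=G
     unstack(A, H) → towers=[B; C; D; E; F; G; H] holding=A  ← match
         pickup(E) → towers=[B; C; D; F; G; H/A] holding=E
         pickup(B) → towers=[C; D; E; F; G; H/A] holding=B
         pickup(F) → towers=[B; C; D; E; G; H/A] holding=F
         pickup(D) → towers=[B; C; E; F; G; H/A] holding=D
         pickup(C) → towers=[B; D; E; F; G; H/A] holding=C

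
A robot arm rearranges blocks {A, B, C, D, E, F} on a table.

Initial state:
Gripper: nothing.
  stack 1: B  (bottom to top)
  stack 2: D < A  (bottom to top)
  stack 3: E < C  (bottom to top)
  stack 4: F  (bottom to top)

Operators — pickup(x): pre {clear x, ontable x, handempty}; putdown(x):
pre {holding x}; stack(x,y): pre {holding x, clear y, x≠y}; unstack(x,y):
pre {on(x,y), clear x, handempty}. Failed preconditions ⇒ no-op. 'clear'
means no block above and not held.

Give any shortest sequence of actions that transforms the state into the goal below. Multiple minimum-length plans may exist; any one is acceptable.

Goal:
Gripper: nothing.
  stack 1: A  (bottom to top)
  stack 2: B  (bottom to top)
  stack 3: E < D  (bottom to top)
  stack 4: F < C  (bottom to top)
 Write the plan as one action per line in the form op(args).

step 1 (unstack(A, D)): towers=[B; D; E/C; F] holding=A
step 2 (putdown(A)): towers=[A; B; D; E/C; F] holding=-
step 3 (unstack(C, E)): towers=[A; B; D; E; F] holding=C
step 4 (stack(C, F)): towers=[A; B; D; E; F/C] holding=-
step 5 (pickup(D)): towers=[A; B; E; F/C] holding=D
step 6 (stack(D, E)): towers=[A; B; E/D; F/C] holding=-
goal check: towers=[A; B; E/D; F/C] holding=- — reached (length 6, optimal by BFS)

unstack(A, D)
putdown(A)
unstack(C, E)
stack(C, F)
pickup(D)
stack(D, E)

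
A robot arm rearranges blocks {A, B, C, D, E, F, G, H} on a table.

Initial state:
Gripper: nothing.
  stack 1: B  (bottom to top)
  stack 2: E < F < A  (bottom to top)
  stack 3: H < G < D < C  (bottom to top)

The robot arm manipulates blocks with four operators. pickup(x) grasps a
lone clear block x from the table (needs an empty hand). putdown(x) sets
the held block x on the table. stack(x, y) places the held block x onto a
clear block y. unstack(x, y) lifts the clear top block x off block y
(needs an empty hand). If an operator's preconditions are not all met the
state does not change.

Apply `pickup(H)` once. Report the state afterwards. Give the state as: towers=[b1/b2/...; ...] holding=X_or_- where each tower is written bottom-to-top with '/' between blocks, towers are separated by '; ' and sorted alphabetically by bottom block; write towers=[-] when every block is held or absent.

towers=[B; E/F/A; H/G/D/C] holding=-

before: towers=[B; E/F/A; H/G/D/C] holding=-
pre[pickup(H)]: clear(H) ✗, ontable(H) ✓, handempty ✓
clear(H) unmet → pickup(H) is a no-op
after:  towers=[B; E/F/A; H/G/D/C] holding=-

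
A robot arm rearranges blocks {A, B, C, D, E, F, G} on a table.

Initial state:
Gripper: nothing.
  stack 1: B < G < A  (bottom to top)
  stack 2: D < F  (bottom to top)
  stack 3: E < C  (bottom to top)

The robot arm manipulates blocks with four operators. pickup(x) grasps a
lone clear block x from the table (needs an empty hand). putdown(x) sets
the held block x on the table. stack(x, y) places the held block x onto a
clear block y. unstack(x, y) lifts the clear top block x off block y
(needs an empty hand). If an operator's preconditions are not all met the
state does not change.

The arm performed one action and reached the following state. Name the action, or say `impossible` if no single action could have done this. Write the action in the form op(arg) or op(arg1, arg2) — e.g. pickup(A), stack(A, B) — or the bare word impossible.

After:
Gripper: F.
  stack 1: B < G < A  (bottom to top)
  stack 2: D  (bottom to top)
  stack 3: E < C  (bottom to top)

target: towers=[B/G/A; D; E/C] holding=F
     unstack(F, D) → towers=[B/G/A; D; E/C] holding=F  ← match
     unstack(A, G) → towers=[B/G; D/F; E/C] holding=A
     unstack(C, E) → towers=[B/G/A; D/F; E] holding=C

unstack(F, D)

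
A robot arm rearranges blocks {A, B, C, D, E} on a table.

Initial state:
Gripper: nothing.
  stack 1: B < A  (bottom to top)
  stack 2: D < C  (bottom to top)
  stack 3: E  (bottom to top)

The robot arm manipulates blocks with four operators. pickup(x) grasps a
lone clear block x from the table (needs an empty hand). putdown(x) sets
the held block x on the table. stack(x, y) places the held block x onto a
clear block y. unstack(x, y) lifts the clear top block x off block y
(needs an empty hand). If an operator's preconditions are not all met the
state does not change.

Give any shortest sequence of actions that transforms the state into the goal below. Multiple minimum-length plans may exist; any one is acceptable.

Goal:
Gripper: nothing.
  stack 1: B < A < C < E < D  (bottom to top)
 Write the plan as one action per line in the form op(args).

step 1 (unstack(C, D)): towers=[B/A; D; E] holding=C
step 2 (stack(C, A)): towers=[B/A/C; D; E] holding=-
step 3 (pickup(E)): towers=[B/A/C; D] holding=E
step 4 (stack(E, C)): towers=[B/A/C/E; D] holding=-
step 5 (pickup(D)): towers=[B/A/C/E] holding=D
step 6 (stack(D, E)): towers=[B/A/C/E/D] holding=-
goal check: towers=[B/A/C/E/D] holding=- — reached (length 6, optimal by BFS)

unstack(C, D)
stack(C, A)
pickup(E)
stack(E, C)
pickup(D)
stack(D, E)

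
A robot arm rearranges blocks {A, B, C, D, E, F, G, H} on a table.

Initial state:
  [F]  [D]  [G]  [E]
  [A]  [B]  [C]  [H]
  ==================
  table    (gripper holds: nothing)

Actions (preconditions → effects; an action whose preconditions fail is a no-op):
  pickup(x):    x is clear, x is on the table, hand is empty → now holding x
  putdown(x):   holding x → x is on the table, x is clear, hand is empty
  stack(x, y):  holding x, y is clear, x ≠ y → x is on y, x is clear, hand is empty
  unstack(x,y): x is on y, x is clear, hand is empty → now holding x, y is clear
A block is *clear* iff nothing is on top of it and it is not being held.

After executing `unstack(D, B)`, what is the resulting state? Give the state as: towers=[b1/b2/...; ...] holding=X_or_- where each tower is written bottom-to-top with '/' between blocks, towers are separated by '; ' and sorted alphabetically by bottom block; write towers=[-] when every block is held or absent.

towers=[A/F; B; C/G; H/E] holding=D

before: towers=[A/F; B/D; C/G; H/E] holding=-
pre[unstack(D, B)]: on(D,B) ok, clear(D) ok, handempty ok
all met → apply unstack(D, B)
after:  towers=[A/F; B; C/G; H/E] holding=D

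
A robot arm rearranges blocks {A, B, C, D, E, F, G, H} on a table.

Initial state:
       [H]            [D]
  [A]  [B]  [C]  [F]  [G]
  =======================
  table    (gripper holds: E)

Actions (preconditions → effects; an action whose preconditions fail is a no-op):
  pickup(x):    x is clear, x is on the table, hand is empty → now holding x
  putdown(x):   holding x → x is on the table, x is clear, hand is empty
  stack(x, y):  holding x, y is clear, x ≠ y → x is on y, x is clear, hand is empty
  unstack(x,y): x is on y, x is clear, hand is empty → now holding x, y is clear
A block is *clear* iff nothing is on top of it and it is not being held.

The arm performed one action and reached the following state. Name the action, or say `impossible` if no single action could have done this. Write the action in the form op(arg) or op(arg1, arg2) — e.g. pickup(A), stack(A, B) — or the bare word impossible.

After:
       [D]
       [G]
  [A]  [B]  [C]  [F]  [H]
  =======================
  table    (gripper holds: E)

impossible

target: towers=[A; B/G/D; C; F; H] holding=E
        putdown(E) → towers=[A; B/H; C; E; F; G/D] holding=-
       stack(E, A) → towers=[A/E; B/H; C; F; G/D] holding=-
       stack(E, H) → towers=[A; B/H/E; C; F; G/D] holding=-
       stack(E, F) → towers=[A; B/H; C; F/E; G/D] holding=-
       stack(E, D) → towers=[A; B/H; C; F; G/D/E] holding=-
       stack(E, C) → towers=[A; B/H; C/E; F; G/D] holding=-
none of the 6 applicable actions match → impossible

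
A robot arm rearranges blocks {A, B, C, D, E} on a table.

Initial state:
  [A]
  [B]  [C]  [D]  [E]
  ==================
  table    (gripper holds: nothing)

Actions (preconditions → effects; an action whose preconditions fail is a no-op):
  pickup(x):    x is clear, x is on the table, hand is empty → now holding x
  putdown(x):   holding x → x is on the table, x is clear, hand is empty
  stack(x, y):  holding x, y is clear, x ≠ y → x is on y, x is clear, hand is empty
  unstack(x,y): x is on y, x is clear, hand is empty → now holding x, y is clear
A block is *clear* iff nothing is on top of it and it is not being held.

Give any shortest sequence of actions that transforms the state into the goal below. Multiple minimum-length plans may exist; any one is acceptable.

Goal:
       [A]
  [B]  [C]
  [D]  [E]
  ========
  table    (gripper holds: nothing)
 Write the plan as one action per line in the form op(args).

pickup(C)
stack(C, E)
unstack(A, B)
stack(A, C)
pickup(B)
stack(B, D)

step 1 (pickup(C)): towers=[B/A; D; E] holding=C
step 2 (stack(C, E)): towers=[B/A; D; E/C] holding=-
step 3 (unstack(A, B)): towers=[B; D; E/C] holding=A
step 4 (stack(A, C)): towers=[B; D; E/C/A] holding=-
step 5 (pickup(B)): towers=[D; E/C/A] holding=B
step 6 (stack(B, D)): towers=[D/B; E/C/A] holding=-
goal check: towers=[D/B; E/C/A] holding=- — reached (length 6, optimal by BFS)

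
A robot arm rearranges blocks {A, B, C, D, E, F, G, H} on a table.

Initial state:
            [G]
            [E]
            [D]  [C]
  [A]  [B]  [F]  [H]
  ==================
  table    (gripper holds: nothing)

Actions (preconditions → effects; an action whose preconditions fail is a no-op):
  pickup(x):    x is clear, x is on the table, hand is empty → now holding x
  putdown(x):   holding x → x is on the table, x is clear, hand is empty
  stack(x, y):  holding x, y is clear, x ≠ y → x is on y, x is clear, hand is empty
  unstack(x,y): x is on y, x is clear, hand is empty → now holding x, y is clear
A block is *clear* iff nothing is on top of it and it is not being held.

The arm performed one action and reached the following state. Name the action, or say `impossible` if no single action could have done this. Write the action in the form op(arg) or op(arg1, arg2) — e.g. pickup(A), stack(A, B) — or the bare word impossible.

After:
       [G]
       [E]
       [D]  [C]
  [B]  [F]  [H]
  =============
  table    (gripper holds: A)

target: towers=[B; F/D/E/G; H/C] holding=A
     unstack(G, E) → towers=[A; B; F/D/E; H/C] holding=G
         pickup(A) → towers=[B; F/D/E/G; H/C] holding=A  ← match
         pickup(B) → towers=[A; F/D/E/G; H/C] holding=B
     unstack(C, H) → towers=[A; B; F/D/E/G; H] holding=C

pickup(A)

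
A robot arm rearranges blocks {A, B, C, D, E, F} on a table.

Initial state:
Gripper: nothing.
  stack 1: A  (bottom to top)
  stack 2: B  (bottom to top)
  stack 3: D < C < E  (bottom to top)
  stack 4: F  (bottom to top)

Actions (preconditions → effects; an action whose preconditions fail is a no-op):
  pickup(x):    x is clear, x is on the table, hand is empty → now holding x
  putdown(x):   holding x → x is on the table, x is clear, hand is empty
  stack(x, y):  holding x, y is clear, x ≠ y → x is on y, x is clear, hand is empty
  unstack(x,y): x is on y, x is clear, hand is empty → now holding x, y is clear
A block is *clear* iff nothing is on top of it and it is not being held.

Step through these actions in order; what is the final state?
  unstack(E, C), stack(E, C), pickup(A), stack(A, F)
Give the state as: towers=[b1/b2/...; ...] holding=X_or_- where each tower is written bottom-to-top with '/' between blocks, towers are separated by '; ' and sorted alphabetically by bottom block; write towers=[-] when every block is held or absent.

towers=[B; D/C/E; F/A] holding=-

step 1 (unstack(E, C)): towers=[A; B; D/C; F] holding=E
step 2 (stack(E, C)): towers=[A; B; D/C/E; F] holding=-
step 3 (pickup(A)): towers=[B; D/C/E; F] holding=A
step 4 (stack(A, F)): towers=[B; D/C/E; F/A] holding=-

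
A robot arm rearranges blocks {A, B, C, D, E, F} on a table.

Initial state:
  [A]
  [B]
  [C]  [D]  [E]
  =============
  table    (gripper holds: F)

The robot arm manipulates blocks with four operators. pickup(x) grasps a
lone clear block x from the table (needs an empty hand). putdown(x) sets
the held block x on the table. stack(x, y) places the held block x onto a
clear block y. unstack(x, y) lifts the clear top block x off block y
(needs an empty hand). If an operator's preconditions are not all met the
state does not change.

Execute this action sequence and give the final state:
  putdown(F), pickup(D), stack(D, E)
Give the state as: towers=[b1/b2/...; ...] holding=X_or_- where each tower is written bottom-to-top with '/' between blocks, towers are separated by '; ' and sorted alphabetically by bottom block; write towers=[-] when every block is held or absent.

towers=[C/B/A; E/D; F] holding=-

step 1 (putdown(F)): towers=[C/B/A; D; E; F] holding=-
step 2 (pickup(D)): towers=[C/B/A; E; F] holding=D
step 3 (stack(D, E)): towers=[C/B/A; E/D; F] holding=-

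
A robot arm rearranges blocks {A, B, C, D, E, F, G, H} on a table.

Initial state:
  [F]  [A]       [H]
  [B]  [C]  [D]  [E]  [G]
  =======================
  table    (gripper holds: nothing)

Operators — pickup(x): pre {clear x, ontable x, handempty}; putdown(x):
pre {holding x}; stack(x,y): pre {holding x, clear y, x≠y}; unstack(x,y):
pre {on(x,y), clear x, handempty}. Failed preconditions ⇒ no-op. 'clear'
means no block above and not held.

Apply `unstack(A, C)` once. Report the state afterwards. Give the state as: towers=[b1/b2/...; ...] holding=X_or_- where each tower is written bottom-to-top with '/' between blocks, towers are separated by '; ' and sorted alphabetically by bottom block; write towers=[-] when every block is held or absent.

before: towers=[B/F; C/A; D; E/H; G] holding=-
pre[unstack(A, C)]: on(A,C) yes, clear(A) yes, handempty yes
all met → apply unstack(A, C)
after:  towers=[B/F; C; D; E/H; G] holding=A

towers=[B/F; C; D; E/H; G] holding=A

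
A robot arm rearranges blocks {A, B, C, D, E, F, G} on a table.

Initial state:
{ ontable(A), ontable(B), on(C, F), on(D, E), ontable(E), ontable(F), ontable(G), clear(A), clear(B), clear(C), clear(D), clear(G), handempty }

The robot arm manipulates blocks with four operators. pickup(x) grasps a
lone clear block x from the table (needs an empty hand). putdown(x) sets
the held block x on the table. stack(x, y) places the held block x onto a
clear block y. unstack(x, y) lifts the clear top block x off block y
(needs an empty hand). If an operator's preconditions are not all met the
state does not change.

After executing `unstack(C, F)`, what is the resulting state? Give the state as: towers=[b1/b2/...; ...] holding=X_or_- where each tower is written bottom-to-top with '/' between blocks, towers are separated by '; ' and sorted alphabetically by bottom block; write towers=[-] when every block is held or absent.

towers=[A; B; E/D; F; G] holding=C

before: towers=[A; B; E/D; F/C; G] holding=-
pre[unstack(C, F)]: on(C,F) yes, clear(C) yes, handempty yes
all met → apply unstack(C, F)
after:  towers=[A; B; E/D; F; G] holding=C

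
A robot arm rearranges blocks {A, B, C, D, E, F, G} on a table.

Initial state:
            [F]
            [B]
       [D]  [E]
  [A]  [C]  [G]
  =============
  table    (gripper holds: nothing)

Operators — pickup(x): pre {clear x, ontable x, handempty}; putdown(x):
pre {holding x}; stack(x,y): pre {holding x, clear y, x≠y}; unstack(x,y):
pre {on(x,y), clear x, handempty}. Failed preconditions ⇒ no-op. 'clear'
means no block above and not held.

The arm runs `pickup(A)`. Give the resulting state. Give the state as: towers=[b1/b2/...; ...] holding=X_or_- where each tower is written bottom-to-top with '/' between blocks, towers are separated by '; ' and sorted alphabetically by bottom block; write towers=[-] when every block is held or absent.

towers=[C/D; G/E/B/F] holding=A

before: towers=[A; C/D; G/E/B/F] holding=-
pre[pickup(A)]: clear(A) ok, ontable(A) ok, handempty ok
all met → apply pickup(A)
after:  towers=[C/D; G/E/B/F] holding=A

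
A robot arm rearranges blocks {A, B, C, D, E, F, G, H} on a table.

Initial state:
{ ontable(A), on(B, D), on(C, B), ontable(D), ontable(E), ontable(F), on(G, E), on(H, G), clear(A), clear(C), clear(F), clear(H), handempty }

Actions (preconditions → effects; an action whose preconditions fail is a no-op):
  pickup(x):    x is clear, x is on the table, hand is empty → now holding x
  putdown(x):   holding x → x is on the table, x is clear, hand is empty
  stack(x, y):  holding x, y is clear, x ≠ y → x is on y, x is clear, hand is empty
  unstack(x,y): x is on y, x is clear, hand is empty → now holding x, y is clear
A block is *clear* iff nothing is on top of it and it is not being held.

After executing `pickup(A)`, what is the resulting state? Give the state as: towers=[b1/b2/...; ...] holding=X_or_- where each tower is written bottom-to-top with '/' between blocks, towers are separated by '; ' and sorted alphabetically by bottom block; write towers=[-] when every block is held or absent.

before: towers=[A; D/B/C; E/G/H; F] holding=-
pre[pickup(A)]: clear(A) yes, ontable(A) yes, handempty yes
all met → apply pickup(A)
after:  towers=[D/B/C; E/G/H; F] holding=A

towers=[D/B/C; E/G/H; F] holding=A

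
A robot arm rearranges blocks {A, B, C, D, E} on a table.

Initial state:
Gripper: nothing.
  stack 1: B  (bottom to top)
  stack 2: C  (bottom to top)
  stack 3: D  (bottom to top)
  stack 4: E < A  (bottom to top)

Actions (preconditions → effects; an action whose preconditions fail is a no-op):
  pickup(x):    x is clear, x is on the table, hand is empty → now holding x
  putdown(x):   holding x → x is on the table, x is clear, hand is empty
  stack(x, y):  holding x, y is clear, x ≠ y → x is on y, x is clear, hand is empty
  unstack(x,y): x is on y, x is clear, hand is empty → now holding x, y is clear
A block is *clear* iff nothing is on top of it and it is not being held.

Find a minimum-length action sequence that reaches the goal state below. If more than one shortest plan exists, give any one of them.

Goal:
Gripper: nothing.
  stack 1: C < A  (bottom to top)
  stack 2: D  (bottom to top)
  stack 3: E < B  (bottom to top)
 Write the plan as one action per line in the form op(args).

unstack(A, E)
stack(A, C)
pickup(B)
stack(B, E)

step 1 (unstack(A, E)): towers=[B; C; D; E] holding=A
step 2 (stack(A, C)): towers=[B; C/A; D; E] holding=-
step 3 (pickup(B)): towers=[C/A; D; E] holding=B
step 4 (stack(B, E)): towers=[C/A; D; E/B] holding=-
goal check: towers=[C/A; D; E/B] holding=- — reached (length 4, optimal by BFS)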